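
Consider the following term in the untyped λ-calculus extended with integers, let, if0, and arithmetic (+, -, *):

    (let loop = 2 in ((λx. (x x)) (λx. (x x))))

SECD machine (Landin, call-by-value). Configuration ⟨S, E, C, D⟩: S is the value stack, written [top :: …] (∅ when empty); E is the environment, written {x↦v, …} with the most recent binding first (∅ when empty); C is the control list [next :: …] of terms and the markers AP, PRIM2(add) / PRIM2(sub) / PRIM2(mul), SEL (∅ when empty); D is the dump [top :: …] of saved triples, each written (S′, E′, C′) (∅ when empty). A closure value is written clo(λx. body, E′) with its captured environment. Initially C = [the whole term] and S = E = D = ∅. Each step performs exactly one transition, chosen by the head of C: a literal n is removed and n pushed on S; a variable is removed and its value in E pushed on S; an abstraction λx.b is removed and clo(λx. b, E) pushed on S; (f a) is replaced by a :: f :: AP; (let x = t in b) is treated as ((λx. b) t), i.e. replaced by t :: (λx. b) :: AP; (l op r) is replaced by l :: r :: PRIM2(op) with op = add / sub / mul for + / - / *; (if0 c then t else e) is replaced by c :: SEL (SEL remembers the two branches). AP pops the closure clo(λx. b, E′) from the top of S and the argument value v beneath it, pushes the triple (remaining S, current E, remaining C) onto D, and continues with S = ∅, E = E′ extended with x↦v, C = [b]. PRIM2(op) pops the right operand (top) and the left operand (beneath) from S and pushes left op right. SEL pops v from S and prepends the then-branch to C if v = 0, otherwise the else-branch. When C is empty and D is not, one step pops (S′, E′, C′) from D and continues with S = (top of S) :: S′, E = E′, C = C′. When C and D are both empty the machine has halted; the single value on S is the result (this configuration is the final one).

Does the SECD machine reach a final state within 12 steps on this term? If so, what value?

Answer: DIVERGES (no final state within 12 steps)

Derivation:
t=0: <S=∅, E=∅, C=[(let loop = 2 in ((λx. (x x)) (λx. (x x))))], D=∅>
t=1: <S=∅, E=∅, C=[2 :: (λloop. ((λx. (x x)) (λx. (x x)))) :: AP], D=∅>
t=2: <S=[2], E=∅, C=[(λloop. ((λx. (x x)) (λx. (x x)))) :: AP], D=∅>
t=3: <S=[clo(λloop. ((λx. (x x)) (λx. (x x))), ∅) :: 2], E=∅, C=[AP], D=∅>
t=4: <S=∅, E={loop↦2}, C=[((λx. (x x)) (λx. (x x)))], D=[(∅, ∅, ∅)]>
t=5: <S=∅, E={loop↦2}, C=[(λx. (x x)) :: (λx. (x x)) :: AP], D=[(∅, ∅, ∅)]>
t=6: <S=[clo(λx. (x x), {loop↦2})], E={loop↦2}, C=[(λx. (x x)) :: AP], D=[(∅, ∅, ∅)]>
t=7: <S=[clo(λx. (x x), {loop↦2}) :: clo(λx. (x x), {loop↦2})], E={loop↦2}, C=[AP], D=[(∅, ∅, ∅)]>
t=8: <S=∅, E={x↦clo(λx. (x x), {loop↦2}), loop↦2}, C=[(x x)], D=[(∅, {loop↦2}, ∅) :: (∅, ∅, ∅)]>
t=9: <S=∅, E={x↦clo(λx. (x x), {loop↦2}), loop↦2}, C=[x :: x :: AP], D=[(∅, {loop↦2}, ∅) :: (∅, ∅, ∅)]>
t=10: <S=[clo(λx. (x x), {loop↦2})], E={x↦clo(λx. (x x), {loop↦2}), loop↦2}, C=[x :: AP], D=[(∅, {loop↦2}, ∅) :: (∅, ∅, ∅)]>
t=11: <S=[clo(λx. (x x), {loop↦2}) :: clo(λx. (x x), {loop↦2})], E={x↦clo(λx. (x x), {loop↦2}), loop↦2}, C=[AP], D=[(∅, {loop↦2}, ∅) :: (∅, ∅, ∅)]>
t=12: <S=∅, E={x↦clo(λx. (x x), {loop↦2}), loop↦2}, C=[(x x)], D=[(∅, {x↦clo(λx. (x x), {loop↦2}), loop↦2}, ∅) :: (∅, {loop↦2}, ∅) :: (∅, ∅, ∅)]>
→ 12 transitions taken and the configuration is still not final: no result within 12 steps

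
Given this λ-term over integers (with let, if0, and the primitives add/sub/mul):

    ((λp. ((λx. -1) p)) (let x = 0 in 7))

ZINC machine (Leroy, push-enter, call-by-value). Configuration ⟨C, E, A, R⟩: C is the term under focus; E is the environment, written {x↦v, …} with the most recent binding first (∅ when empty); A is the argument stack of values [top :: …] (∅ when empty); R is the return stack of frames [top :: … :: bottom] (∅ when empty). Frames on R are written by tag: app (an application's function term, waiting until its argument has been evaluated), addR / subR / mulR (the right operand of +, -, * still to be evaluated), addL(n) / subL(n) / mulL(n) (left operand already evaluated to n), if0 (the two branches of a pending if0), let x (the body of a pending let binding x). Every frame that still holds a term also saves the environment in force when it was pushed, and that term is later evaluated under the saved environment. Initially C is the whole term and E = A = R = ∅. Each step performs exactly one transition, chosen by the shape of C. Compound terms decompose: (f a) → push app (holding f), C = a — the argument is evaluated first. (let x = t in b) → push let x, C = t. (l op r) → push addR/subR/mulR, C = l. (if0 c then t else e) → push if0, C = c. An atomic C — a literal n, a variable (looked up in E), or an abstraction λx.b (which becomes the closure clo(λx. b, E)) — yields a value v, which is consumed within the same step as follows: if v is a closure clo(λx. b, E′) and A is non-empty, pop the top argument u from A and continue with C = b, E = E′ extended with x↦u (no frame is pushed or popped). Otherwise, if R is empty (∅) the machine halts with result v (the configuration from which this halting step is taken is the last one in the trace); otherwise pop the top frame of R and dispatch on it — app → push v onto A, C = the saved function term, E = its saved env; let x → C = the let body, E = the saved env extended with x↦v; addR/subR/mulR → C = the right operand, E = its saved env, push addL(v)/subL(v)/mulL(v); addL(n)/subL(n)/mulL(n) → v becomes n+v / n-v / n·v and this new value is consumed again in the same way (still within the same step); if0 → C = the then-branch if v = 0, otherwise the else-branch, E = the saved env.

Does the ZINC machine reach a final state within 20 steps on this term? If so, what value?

t=0: ⟨C=((λp. ((λx. -1) p)) (let x = 0 in 7)); E=∅; A=∅; R=∅⟩
t=1: ⟨C=(let x = 0 in 7); E=∅; A=∅; R=[app]⟩
t=2: ⟨C=0; E=∅; A=∅; R=[let x :: app]⟩
t=3: ⟨C=7; E={x↦0}; A=∅; R=[app]⟩
t=4: ⟨C=(λp. ((λx. -1) p)); E=∅; A=[7]; R=∅⟩
t=5: ⟨C=((λx. -1) p); E={p↦7}; A=∅; R=∅⟩
t=6: ⟨C=p; E={p↦7}; A=∅; R=[app]⟩
t=7: ⟨C=(λx. -1); E={p↦7}; A=[7]; R=∅⟩
t=8: ⟨C=-1; E={x↦7, p↦7}; A=∅; R=∅⟩
→ final value -1

Answer: -1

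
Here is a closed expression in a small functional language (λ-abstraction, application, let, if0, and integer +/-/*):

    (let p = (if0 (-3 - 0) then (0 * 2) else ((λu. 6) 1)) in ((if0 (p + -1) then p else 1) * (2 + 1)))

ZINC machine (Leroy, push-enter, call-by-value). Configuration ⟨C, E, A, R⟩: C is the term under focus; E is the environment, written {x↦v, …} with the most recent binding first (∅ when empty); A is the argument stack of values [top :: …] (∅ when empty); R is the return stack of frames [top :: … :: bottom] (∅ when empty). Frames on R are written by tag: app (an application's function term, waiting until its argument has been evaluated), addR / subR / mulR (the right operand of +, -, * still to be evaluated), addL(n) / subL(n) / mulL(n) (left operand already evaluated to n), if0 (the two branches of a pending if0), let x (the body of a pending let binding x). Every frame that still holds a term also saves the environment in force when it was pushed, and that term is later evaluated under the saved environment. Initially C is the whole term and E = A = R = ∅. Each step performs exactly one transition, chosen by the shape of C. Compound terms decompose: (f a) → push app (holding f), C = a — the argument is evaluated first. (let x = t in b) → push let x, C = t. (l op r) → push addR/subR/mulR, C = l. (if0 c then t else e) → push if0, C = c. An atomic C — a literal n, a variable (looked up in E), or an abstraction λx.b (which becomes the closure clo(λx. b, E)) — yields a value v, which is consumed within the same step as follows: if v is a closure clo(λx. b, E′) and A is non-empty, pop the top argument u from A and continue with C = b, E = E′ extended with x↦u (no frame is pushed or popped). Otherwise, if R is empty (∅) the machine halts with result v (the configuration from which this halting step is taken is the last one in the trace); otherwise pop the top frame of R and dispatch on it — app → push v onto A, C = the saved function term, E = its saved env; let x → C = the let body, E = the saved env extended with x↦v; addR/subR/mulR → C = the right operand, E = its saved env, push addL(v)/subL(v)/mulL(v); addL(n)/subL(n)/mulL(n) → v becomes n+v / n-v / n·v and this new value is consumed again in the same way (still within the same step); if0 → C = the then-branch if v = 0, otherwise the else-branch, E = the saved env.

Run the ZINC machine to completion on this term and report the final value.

Answer: 3

Machine steps:
step 0: <C=(let p = (if0 (-3 - 0) then (0 * 2) else ((λu. 6) 1)) in ((if0 (p + -1) then p else 1) * (2 + 1))), E=∅, A=∅, R=∅>
step 1: <C=(if0 (-3 - 0) then (0 * 2) else ((λu. 6) 1)), E=∅, A=∅, R=[let p]>
step 2: <C=(-3 - 0), E=∅, A=∅, R=[if0 :: let p]>
step 3: <C=-3, E=∅, A=∅, R=[subR :: if0 :: let p]>
step 4: <C=0, E=∅, A=∅, R=[subL(-3) :: if0 :: let p]>
step 5: <C=((λu. 6) 1), E=∅, A=∅, R=[let p]>
step 6: <C=1, E=∅, A=∅, R=[app :: let p]>
step 7: <C=(λu. 6), E=∅, A=[1], R=[let p]>
step 8: <C=6, E={u↦1}, A=∅, R=[let p]>
step 9: <C=((if0 (p + -1) then p else 1) * (2 + 1)), E={p↦6}, A=∅, R=∅>
step 10: <C=(if0 (p + -1) then p else 1), E={p↦6}, A=∅, R=[mulR]>
step 11: <C=(p + -1), E={p↦6}, A=∅, R=[if0 :: mulR]>
step 12: <C=p, E={p↦6}, A=∅, R=[addR :: if0 :: mulR]>
step 13: <C=-1, E={p↦6}, A=∅, R=[addL(6) :: if0 :: mulR]>
step 14: <C=1, E={p↦6}, A=∅, R=[mulR]>
step 15: <C=(2 + 1), E={p↦6}, A=∅, R=[mulL(1)]>
step 16: <C=2, E={p↦6}, A=∅, R=[addR :: mulL(1)]>
step 17: <C=1, E={p↦6}, A=∅, R=[addL(2) :: mulL(1)]>
→ final value 3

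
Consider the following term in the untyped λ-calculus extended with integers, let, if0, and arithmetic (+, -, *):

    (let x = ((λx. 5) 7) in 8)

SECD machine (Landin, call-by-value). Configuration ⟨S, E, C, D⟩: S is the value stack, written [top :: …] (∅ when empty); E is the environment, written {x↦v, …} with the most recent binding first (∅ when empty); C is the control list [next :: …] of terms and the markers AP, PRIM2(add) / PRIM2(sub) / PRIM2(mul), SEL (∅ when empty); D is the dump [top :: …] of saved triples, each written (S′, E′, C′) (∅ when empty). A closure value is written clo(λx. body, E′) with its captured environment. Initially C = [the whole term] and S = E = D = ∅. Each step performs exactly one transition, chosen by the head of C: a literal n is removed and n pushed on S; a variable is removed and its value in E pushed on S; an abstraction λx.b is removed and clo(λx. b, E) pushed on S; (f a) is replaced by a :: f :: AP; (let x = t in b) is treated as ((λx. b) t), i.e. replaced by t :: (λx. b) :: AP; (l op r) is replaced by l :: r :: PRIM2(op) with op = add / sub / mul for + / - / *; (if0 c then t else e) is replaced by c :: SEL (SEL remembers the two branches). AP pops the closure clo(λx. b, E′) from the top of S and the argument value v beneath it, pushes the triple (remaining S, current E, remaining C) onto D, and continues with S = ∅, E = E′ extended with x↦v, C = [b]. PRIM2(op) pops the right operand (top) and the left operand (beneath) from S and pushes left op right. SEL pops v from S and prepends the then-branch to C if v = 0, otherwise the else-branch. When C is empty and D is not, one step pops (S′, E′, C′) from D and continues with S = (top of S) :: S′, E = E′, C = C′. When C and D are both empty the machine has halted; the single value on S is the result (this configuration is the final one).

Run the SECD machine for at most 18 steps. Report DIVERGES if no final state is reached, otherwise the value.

Answer: 8

Derivation:
[0] ⟨S=∅; E=∅; C=[(let x = ((λx. 5) 7) in 8)]; D=∅⟩
[1] ⟨S=∅; E=∅; C=[((λx. 5) 7) :: (λx. 8) :: AP]; D=∅⟩
[2] ⟨S=∅; E=∅; C=[7 :: (λx. 5) :: AP :: (λx. 8) :: AP]; D=∅⟩
[3] ⟨S=[7]; E=∅; C=[(λx. 5) :: AP :: (λx. 8) :: AP]; D=∅⟩
[4] ⟨S=[clo(λx. 5, ∅) :: 7]; E=∅; C=[AP :: (λx. 8) :: AP]; D=∅⟩
[5] ⟨S=∅; E={x↦7}; C=[5]; D=[(∅, ∅, [(λx. 8) :: AP])]⟩
[6] ⟨S=[5]; E={x↦7}; C=∅; D=[(∅, ∅, [(λx. 8) :: AP])]⟩
[7] ⟨S=[5]; E=∅; C=[(λx. 8) :: AP]; D=∅⟩
[8] ⟨S=[clo(λx. 8, ∅) :: 5]; E=∅; C=[AP]; D=∅⟩
[9] ⟨S=∅; E={x↦5}; C=[8]; D=[(∅, ∅, ∅)]⟩
[10] ⟨S=[8]; E={x↦5}; C=∅; D=[(∅, ∅, ∅)]⟩
[11] ⟨S=[8]; E=∅; C=∅; D=∅⟩
→ final value 8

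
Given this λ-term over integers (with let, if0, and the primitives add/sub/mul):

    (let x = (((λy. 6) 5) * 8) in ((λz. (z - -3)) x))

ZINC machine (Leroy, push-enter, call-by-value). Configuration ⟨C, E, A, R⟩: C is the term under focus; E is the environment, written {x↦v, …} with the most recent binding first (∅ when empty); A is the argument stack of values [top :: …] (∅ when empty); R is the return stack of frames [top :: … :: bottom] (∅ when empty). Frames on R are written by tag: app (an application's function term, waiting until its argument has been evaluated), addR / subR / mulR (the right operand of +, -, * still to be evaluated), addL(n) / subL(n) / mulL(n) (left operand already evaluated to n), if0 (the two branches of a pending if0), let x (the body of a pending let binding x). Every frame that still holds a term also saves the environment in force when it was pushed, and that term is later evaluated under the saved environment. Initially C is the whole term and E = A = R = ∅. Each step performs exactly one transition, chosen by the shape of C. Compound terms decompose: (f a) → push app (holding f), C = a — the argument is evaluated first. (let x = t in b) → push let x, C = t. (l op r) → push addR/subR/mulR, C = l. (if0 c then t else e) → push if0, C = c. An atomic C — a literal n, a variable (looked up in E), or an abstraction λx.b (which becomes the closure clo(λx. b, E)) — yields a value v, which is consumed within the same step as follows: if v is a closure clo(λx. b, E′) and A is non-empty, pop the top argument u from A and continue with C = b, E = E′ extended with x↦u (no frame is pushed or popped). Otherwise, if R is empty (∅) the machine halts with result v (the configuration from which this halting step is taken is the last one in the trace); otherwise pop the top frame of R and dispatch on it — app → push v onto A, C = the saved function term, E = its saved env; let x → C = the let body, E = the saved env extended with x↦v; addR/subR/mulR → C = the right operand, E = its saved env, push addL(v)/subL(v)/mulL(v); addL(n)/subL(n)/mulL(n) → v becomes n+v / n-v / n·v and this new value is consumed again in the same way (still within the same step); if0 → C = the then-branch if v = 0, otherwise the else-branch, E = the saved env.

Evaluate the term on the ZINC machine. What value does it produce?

step 0: <C=(let x = (((λy. 6) 5) * 8) in ((λz. (z - -3)) x)), E=∅, A=∅, R=∅>
step 1: <C=(((λy. 6) 5) * 8), E=∅, A=∅, R=[let x]>
step 2: <C=((λy. 6) 5), E=∅, A=∅, R=[mulR :: let x]>
step 3: <C=5, E=∅, A=∅, R=[app :: mulR :: let x]>
step 4: <C=(λy. 6), E=∅, A=[5], R=[mulR :: let x]>
step 5: <C=6, E={y↦5}, A=∅, R=[mulR :: let x]>
step 6: <C=8, E=∅, A=∅, R=[mulL(6) :: let x]>
step 7: <C=((λz. (z - -3)) x), E={x↦48}, A=∅, R=∅>
step 8: <C=x, E={x↦48}, A=∅, R=[app]>
step 9: <C=(λz. (z - -3)), E={x↦48}, A=[48], R=∅>
step 10: <C=(z - -3), E={z↦48, x↦48}, A=∅, R=∅>
step 11: <C=z, E={z↦48, x↦48}, A=∅, R=[subR]>
step 12: <C=-3, E={z↦48, x↦48}, A=∅, R=[subL(48)]>
→ final value 51

Answer: 51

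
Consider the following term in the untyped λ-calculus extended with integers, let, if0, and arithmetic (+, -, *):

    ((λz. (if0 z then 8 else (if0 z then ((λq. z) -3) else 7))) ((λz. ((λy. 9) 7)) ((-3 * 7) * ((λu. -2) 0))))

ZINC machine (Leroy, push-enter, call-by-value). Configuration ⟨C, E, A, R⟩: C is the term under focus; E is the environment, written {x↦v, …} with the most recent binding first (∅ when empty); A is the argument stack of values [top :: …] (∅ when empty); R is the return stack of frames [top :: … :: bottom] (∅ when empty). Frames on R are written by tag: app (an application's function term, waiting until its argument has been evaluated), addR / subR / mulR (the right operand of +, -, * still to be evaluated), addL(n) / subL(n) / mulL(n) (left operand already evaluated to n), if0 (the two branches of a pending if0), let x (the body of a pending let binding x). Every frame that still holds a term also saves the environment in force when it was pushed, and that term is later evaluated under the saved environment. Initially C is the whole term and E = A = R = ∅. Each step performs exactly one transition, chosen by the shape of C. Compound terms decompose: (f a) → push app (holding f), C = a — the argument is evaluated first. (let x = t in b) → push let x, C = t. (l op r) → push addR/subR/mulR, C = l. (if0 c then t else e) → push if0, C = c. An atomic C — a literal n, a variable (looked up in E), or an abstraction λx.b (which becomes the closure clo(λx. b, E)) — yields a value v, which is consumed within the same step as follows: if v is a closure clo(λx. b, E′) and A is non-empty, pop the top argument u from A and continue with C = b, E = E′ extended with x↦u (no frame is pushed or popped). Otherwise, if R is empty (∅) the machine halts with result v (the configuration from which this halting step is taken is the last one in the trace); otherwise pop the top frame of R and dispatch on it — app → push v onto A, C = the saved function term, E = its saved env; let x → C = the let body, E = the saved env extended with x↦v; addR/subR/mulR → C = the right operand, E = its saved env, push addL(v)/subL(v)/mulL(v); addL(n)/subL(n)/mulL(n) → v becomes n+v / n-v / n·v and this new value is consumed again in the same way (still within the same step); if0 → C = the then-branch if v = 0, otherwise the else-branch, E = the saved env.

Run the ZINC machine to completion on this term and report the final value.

[0] [C=((λz. (if0 z then 8 else (if0 z then ((λq. z) -3) else 7))) ((λz. ((λy. 9) 7)) ((-3 * 7) * ((λu. -2) 0)))) | E=∅ | A=∅ | R=∅]
[1] [C=((λz. ((λy. 9) 7)) ((-3 * 7) * ((λu. -2) 0))) | E=∅ | A=∅ | R=[app]]
[2] [C=((-3 * 7) * ((λu. -2) 0)) | E=∅ | A=∅ | R=[app :: app]]
[3] [C=(-3 * 7) | E=∅ | A=∅ | R=[mulR :: app :: app]]
[4] [C=-3 | E=∅ | A=∅ | R=[mulR :: mulR :: app :: app]]
[5] [C=7 | E=∅ | A=∅ | R=[mulL(-3) :: mulR :: app :: app]]
[6] [C=((λu. -2) 0) | E=∅ | A=∅ | R=[mulL(-21) :: app :: app]]
[7] [C=0 | E=∅ | A=∅ | R=[app :: mulL(-21) :: app :: app]]
[8] [C=(λu. -2) | E=∅ | A=[0] | R=[mulL(-21) :: app :: app]]
[9] [C=-2 | E={u↦0} | A=∅ | R=[mulL(-21) :: app :: app]]
[10] [C=(λz. ((λy. 9) 7)) | E=∅ | A=[42] | R=[app]]
[11] [C=((λy. 9) 7) | E={z↦42} | A=∅ | R=[app]]
[12] [C=7 | E={z↦42} | A=∅ | R=[app :: app]]
[13] [C=(λy. 9) | E={z↦42} | A=[7] | R=[app]]
[14] [C=9 | E={y↦7, z↦42} | A=∅ | R=[app]]
[15] [C=(λz. (if0 z then 8 else (if0 z then ((λq. z) -3) else 7))) | E=∅ | A=[9] | R=∅]
[16] [C=(if0 z then 8 else (if0 z then ((λq. z) -3) else 7)) | E={z↦9} | A=∅ | R=∅]
[17] [C=z | E={z↦9} | A=∅ | R=[if0]]
[18] [C=(if0 z then ((λq. z) -3) else 7) | E={z↦9} | A=∅ | R=∅]
[19] [C=z | E={z↦9} | A=∅ | R=[if0]]
[20] [C=7 | E={z↦9} | A=∅ | R=∅]
→ final value 7

Answer: 7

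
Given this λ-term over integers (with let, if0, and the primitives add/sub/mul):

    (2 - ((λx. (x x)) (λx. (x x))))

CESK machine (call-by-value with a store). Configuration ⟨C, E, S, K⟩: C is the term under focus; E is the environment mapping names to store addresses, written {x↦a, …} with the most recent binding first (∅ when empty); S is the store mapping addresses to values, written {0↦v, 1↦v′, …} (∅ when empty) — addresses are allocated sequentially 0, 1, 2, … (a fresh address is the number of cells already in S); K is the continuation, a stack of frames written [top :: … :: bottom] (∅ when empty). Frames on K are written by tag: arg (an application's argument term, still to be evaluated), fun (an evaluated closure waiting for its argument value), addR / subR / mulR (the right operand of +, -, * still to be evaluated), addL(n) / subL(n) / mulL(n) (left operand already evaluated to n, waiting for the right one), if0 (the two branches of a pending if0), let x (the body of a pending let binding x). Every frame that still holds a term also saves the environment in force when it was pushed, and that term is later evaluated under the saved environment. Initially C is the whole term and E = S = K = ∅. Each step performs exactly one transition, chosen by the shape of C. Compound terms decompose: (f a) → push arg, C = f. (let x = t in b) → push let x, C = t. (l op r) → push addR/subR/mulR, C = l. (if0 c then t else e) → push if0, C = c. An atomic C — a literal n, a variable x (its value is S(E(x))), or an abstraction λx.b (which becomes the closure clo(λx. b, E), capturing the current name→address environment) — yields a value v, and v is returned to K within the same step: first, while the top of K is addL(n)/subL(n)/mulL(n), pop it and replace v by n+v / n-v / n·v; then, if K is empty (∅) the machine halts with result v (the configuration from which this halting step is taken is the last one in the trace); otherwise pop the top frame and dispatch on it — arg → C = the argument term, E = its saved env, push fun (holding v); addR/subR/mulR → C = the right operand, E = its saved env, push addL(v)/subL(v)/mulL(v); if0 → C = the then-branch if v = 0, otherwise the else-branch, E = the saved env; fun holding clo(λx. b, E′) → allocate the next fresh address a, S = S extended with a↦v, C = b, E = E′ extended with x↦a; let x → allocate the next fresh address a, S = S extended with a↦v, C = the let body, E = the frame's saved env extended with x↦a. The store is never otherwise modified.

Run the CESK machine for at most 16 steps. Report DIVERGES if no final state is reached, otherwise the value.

0. ⟨C=(2 - ((λx. (x x)) (λx. (x x)))); E=∅; S=∅; K=∅⟩
1. ⟨C=2; E=∅; S=∅; K=[subR]⟩
2. ⟨C=((λx. (x x)) (λx. (x x))); E=∅; S=∅; K=[subL(2)]⟩
3. ⟨C=(λx. (x x)); E=∅; S=∅; K=[arg :: subL(2)]⟩
4. ⟨C=(λx. (x x)); E=∅; S=∅; K=[fun :: subL(2)]⟩
5. ⟨C=(x x); E={x↦0}; S={0↦clo(λx. (x x), ∅)}; K=[subL(2)]⟩
6. ⟨C=x; E={x↦0}; S={0↦clo(λx. (x x), ∅)}; K=[arg :: subL(2)]⟩
7. ⟨C=x; E={x↦0}; S={0↦clo(λx. (x x), ∅)}; K=[fun :: subL(2)]⟩
8. ⟨C=(x x); E={x↦1}; S={0↦clo(λx. (x x), ∅), 1↦clo(λx. (x x), ∅)}; K=[subL(2)]⟩
9. ⟨C=x; E={x↦1}; S={0↦clo(λx. (x x), ∅), 1↦clo(λx. (x x), ∅)}; K=[arg :: subL(2)]⟩
10. ⟨C=x; E={x↦1}; S={0↦clo(λx. (x x), ∅), 1↦clo(λx. (x x), ∅)}; K=[fun :: subL(2)]⟩
11. ⟨C=(x x); E={x↦2}; S={0↦clo(λx. (x x), ∅), 1↦clo(λx. (x x), ∅), 2↦clo(λx. (x x), ∅)}; K=[subL(2)]⟩
12. ⟨C=x; E={x↦2}; S={0↦clo(λx. (x x), ∅), 1↦clo(λx. (x x), ∅), 2↦clo(λx. (x x), ∅)}; K=[arg :: subL(2)]⟩
13. ⟨C=x; E={x↦2}; S={0↦clo(λx. (x x), ∅), 1↦clo(λx. (x x), ∅), 2↦clo(λx. (x x), ∅)}; K=[fun :: subL(2)]⟩
14. ⟨C=(x x); E={x↦3}; S={0↦clo(λx. (x x), ∅), 1↦clo(λx. (x x), ∅), 2↦clo(λx. (x x), ∅), 3↦clo(λx. (x x), ∅)}; K=[subL(2)]⟩
15. ⟨C=x; E={x↦3}; S={0↦clo(λx. (x x), ∅), 1↦clo(λx. (x x), ∅), 2↦clo(λx. (x x), ∅), 3↦clo(λx. (x x), ∅)}; K=[arg :: subL(2)]⟩
16. ⟨C=x; E={x↦3}; S={0↦clo(λx. (x x), ∅), 1↦clo(λx. (x x), ∅), 2↦clo(λx. (x x), ∅), 3↦clo(λx. (x x), ∅)}; K=[fun :: subL(2)]⟩
→ 16 transitions taken and the configuration is still not final: no result within 16 steps

Answer: DIVERGES (no final state within 16 steps)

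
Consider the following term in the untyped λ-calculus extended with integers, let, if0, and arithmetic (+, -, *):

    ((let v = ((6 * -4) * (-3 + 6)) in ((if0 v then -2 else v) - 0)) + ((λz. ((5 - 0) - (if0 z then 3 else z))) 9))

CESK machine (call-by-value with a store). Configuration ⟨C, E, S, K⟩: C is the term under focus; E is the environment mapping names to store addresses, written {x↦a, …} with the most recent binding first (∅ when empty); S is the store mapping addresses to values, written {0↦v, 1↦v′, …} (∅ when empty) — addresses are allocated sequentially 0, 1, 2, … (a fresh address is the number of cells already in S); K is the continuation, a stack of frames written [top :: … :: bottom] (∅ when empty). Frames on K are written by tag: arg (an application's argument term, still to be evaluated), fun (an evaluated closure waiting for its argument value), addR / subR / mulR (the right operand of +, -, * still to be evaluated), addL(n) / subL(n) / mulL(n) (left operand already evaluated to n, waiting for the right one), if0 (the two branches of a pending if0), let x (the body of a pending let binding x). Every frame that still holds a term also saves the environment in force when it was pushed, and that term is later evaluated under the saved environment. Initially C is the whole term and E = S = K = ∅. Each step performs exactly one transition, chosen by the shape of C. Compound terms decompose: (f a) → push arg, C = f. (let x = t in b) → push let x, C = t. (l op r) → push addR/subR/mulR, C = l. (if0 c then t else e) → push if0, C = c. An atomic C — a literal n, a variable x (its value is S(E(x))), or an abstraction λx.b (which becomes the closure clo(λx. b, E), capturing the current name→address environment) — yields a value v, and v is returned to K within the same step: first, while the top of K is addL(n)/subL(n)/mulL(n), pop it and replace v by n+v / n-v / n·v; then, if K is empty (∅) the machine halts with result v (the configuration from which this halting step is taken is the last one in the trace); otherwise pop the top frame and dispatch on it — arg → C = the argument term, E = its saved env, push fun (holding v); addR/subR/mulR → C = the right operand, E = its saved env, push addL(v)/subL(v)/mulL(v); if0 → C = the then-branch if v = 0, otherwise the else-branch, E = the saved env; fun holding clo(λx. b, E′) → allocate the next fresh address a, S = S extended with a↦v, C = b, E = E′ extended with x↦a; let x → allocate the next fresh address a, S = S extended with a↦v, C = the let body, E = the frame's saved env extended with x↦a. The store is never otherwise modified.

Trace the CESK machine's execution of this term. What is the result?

t=0: <C=((let v = ((6 * -4) * (-3 + 6)) in ((if0 v then -2 else v) - 0)) + ((λz. ((5 - 0) - (if0 z then 3 else z))) 9)), E=∅, S=∅, K=∅>
t=1: <C=(let v = ((6 * -4) * (-3 + 6)) in ((if0 v then -2 else v) - 0)), E=∅, S=∅, K=[addR]>
t=2: <C=((6 * -4) * (-3 + 6)), E=∅, S=∅, K=[let v :: addR]>
t=3: <C=(6 * -4), E=∅, S=∅, K=[mulR :: let v :: addR]>
t=4: <C=6, E=∅, S=∅, K=[mulR :: mulR :: let v :: addR]>
t=5: <C=-4, E=∅, S=∅, K=[mulL(6) :: mulR :: let v :: addR]>
t=6: <C=(-3 + 6), E=∅, S=∅, K=[mulL(-24) :: let v :: addR]>
t=7: <C=-3, E=∅, S=∅, K=[addR :: mulL(-24) :: let v :: addR]>
t=8: <C=6, E=∅, S=∅, K=[addL(-3) :: mulL(-24) :: let v :: addR]>
t=9: <C=((if0 v then -2 else v) - 0), E={v↦0}, S={0↦-72}, K=[addR]>
t=10: <C=(if0 v then -2 else v), E={v↦0}, S={0↦-72}, K=[subR :: addR]>
t=11: <C=v, E={v↦0}, S={0↦-72}, K=[if0 :: subR :: addR]>
t=12: <C=v, E={v↦0}, S={0↦-72}, K=[subR :: addR]>
t=13: <C=0, E={v↦0}, S={0↦-72}, K=[subL(-72) :: addR]>
t=14: <C=((λz. ((5 - 0) - (if0 z then 3 else z))) 9), E=∅, S={0↦-72}, K=[addL(-72)]>
t=15: <C=(λz. ((5 - 0) - (if0 z then 3 else z))), E=∅, S={0↦-72}, K=[arg :: addL(-72)]>
t=16: <C=9, E=∅, S={0↦-72}, K=[fun :: addL(-72)]>
t=17: <C=((5 - 0) - (if0 z then 3 else z)), E={z↦1}, S={0↦-72, 1↦9}, K=[addL(-72)]>
t=18: <C=(5 - 0), E={z↦1}, S={0↦-72, 1↦9}, K=[subR :: addL(-72)]>
t=19: <C=5, E={z↦1}, S={0↦-72, 1↦9}, K=[subR :: subR :: addL(-72)]>
t=20: <C=0, E={z↦1}, S={0↦-72, 1↦9}, K=[subL(5) :: subR :: addL(-72)]>
t=21: <C=(if0 z then 3 else z), E={z↦1}, S={0↦-72, 1↦9}, K=[subL(5) :: addL(-72)]>
t=22: <C=z, E={z↦1}, S={0↦-72, 1↦9}, K=[if0 :: subL(5) :: addL(-72)]>
t=23: <C=z, E={z↦1}, S={0↦-72, 1↦9}, K=[subL(5) :: addL(-72)]>
→ final value -76

Answer: -76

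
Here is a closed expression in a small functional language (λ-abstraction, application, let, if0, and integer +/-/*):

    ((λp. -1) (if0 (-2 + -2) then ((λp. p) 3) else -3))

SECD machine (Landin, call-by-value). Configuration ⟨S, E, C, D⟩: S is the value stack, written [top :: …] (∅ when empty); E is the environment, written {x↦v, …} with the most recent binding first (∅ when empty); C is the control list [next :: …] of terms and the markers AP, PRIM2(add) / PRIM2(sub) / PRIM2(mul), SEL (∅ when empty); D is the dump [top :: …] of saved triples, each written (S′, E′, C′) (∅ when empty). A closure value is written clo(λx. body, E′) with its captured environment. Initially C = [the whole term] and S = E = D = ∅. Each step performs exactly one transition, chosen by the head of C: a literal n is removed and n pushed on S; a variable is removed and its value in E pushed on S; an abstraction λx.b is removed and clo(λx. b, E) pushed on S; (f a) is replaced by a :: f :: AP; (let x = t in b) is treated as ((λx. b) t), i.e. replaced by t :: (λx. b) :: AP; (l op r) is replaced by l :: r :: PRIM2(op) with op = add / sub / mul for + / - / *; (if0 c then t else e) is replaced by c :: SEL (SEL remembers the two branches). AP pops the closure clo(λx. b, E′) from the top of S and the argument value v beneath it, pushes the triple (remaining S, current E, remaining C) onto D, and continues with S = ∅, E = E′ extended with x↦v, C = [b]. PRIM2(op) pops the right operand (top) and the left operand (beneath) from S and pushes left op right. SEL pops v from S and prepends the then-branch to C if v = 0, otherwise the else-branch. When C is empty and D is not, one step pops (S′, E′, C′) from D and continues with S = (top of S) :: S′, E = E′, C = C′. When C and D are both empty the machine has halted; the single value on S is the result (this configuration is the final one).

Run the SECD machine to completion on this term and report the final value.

Answer: -1

Machine steps:
step 0: <S=∅, E=∅, C=[((λp. -1) (if0 (-2 + -2) then ((λp. p) 3) else -3))], D=∅>
step 1: <S=∅, E=∅, C=[(if0 (-2 + -2) then ((λp. p) 3) else -3) :: (λp. -1) :: AP], D=∅>
step 2: <S=∅, E=∅, C=[(-2 + -2) :: SEL :: (λp. -1) :: AP], D=∅>
step 3: <S=∅, E=∅, C=[-2 :: -2 :: PRIM2(add) :: SEL :: (λp. -1) :: AP], D=∅>
step 4: <S=[-2], E=∅, C=[-2 :: PRIM2(add) :: SEL :: (λp. -1) :: AP], D=∅>
step 5: <S=[-2 :: -2], E=∅, C=[PRIM2(add) :: SEL :: (λp. -1) :: AP], D=∅>
step 6: <S=[-4], E=∅, C=[SEL :: (λp. -1) :: AP], D=∅>
step 7: <S=∅, E=∅, C=[-3 :: (λp. -1) :: AP], D=∅>
step 8: <S=[-3], E=∅, C=[(λp. -1) :: AP], D=∅>
step 9: <S=[clo(λp. -1, ∅) :: -3], E=∅, C=[AP], D=∅>
step 10: <S=∅, E={p↦-3}, C=[-1], D=[(∅, ∅, ∅)]>
step 11: <S=[-1], E={p↦-3}, C=∅, D=[(∅, ∅, ∅)]>
step 12: <S=[-1], E=∅, C=∅, D=∅>
→ final value -1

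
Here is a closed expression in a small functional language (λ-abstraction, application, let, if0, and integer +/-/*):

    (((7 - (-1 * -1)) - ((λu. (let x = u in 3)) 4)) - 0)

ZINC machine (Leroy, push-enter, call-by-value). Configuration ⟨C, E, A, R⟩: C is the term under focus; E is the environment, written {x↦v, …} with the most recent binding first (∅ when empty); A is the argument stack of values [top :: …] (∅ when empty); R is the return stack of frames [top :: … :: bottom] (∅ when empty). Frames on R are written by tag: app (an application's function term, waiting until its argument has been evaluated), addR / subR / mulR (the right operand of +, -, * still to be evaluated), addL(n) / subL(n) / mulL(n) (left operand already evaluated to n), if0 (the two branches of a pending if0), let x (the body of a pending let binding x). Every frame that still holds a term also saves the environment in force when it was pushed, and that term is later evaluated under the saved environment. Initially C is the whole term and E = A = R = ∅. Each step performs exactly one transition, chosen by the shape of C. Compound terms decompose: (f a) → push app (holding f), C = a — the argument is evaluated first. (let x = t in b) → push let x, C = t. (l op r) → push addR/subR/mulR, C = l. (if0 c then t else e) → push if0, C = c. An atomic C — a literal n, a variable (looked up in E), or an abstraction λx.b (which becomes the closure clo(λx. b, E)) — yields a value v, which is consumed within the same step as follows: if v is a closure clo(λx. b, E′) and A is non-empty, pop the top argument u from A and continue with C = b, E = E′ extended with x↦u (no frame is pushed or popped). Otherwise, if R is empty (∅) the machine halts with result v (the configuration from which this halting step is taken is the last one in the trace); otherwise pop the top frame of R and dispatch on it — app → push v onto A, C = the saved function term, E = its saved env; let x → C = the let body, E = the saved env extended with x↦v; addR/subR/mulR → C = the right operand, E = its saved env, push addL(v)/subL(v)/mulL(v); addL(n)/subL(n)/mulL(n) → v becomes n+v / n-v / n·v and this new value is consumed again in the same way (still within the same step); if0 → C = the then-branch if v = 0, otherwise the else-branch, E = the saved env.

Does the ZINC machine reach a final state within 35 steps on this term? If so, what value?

t=0: ⟨C=(((7 - (-1 * -1)) - ((λu. (let x = u in 3)) 4)) - 0); E=∅; A=∅; R=∅⟩
t=1: ⟨C=((7 - (-1 * -1)) - ((λu. (let x = u in 3)) 4)); E=∅; A=∅; R=[subR]⟩
t=2: ⟨C=(7 - (-1 * -1)); E=∅; A=∅; R=[subR :: subR]⟩
t=3: ⟨C=7; E=∅; A=∅; R=[subR :: subR :: subR]⟩
t=4: ⟨C=(-1 * -1); E=∅; A=∅; R=[subL(7) :: subR :: subR]⟩
t=5: ⟨C=-1; E=∅; A=∅; R=[mulR :: subL(7) :: subR :: subR]⟩
t=6: ⟨C=-1; E=∅; A=∅; R=[mulL(-1) :: subL(7) :: subR :: subR]⟩
t=7: ⟨C=((λu. (let x = u in 3)) 4); E=∅; A=∅; R=[subL(6) :: subR]⟩
t=8: ⟨C=4; E=∅; A=∅; R=[app :: subL(6) :: subR]⟩
t=9: ⟨C=(λu. (let x = u in 3)); E=∅; A=[4]; R=[subL(6) :: subR]⟩
t=10: ⟨C=(let x = u in 3); E={u↦4}; A=∅; R=[subL(6) :: subR]⟩
t=11: ⟨C=u; E={u↦4}; A=∅; R=[let x :: subL(6) :: subR]⟩
t=12: ⟨C=3; E={x↦4, u↦4}; A=∅; R=[subL(6) :: subR]⟩
t=13: ⟨C=0; E=∅; A=∅; R=[subL(3)]⟩
→ final value 3

Answer: 3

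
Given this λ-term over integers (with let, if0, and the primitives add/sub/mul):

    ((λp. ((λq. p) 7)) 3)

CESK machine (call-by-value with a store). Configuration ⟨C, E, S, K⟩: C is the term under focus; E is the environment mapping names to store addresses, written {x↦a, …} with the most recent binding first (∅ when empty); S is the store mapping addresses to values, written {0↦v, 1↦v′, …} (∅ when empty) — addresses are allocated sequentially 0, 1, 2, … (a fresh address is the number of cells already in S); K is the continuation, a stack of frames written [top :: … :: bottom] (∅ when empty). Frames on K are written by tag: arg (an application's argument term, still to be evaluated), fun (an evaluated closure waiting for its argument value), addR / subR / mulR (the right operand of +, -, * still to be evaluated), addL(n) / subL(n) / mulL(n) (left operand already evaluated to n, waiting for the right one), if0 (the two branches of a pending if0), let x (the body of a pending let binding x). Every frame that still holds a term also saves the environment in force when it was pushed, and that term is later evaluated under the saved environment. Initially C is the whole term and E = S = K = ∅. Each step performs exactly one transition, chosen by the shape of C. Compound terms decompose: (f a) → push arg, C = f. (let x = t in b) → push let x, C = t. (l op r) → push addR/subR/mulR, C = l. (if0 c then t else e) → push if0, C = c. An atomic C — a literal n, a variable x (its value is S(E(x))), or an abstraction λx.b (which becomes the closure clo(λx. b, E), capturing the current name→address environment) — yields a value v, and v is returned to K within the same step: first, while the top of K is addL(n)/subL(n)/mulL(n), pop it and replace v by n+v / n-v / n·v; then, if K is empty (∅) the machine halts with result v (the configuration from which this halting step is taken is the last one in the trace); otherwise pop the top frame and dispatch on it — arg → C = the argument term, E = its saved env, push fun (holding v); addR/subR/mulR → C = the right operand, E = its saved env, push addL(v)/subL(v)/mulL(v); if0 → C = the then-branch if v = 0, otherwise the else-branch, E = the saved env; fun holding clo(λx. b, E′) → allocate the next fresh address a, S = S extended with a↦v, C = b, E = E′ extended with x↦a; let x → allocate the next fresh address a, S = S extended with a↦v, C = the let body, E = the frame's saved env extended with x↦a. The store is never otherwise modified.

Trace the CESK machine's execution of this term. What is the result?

step 0: ⟨C=((λp. ((λq. p) 7)) 3); E=∅; S=∅; K=∅⟩
step 1: ⟨C=(λp. ((λq. p) 7)); E=∅; S=∅; K=[arg]⟩
step 2: ⟨C=3; E=∅; S=∅; K=[fun]⟩
step 3: ⟨C=((λq. p) 7); E={p↦0}; S={0↦3}; K=∅⟩
step 4: ⟨C=(λq. p); E={p↦0}; S={0↦3}; K=[arg]⟩
step 5: ⟨C=7; E={p↦0}; S={0↦3}; K=[fun]⟩
step 6: ⟨C=p; E={q↦1, p↦0}; S={0↦3, 1↦7}; K=∅⟩
→ final value 3

Answer: 3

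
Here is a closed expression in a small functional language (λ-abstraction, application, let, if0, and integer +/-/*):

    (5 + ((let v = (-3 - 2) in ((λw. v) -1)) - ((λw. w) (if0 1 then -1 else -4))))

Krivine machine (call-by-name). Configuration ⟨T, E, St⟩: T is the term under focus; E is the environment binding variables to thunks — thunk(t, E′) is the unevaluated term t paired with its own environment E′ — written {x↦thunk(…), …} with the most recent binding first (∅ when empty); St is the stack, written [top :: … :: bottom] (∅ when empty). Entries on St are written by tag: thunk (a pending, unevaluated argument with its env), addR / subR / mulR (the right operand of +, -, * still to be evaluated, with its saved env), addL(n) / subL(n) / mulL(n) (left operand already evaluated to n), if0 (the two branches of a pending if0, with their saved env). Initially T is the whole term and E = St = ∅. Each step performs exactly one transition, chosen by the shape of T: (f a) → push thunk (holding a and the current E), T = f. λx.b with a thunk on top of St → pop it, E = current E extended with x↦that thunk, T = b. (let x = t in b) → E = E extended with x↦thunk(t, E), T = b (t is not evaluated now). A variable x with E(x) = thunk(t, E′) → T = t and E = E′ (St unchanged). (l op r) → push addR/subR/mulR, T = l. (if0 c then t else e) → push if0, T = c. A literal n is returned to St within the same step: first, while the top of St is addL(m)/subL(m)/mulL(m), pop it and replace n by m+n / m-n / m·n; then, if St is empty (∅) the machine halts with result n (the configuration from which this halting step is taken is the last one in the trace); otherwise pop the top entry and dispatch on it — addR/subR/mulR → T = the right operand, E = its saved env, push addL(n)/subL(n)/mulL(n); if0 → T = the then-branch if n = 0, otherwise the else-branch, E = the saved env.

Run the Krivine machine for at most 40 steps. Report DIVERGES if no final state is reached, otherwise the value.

0. ⟨T=(5 + ((let v = (-3 - 2) in ((λw. v) -1)) - ((λw. w) (if0 1 then -1 else -4)))); E=∅; St=∅⟩
1. ⟨T=5; E=∅; St=[addR]⟩
2. ⟨T=((let v = (-3 - 2) in ((λw. v) -1)) - ((λw. w) (if0 1 then -1 else -4))); E=∅; St=[addL(5)]⟩
3. ⟨T=(let v = (-3 - 2) in ((λw. v) -1)); E=∅; St=[subR :: addL(5)]⟩
4. ⟨T=((λw. v) -1); E={v↦thunk((-3 - 2), ∅)}; St=[subR :: addL(5)]⟩
5. ⟨T=(λw. v); E={v↦thunk((-3 - 2), ∅)}; St=[thunk :: subR :: addL(5)]⟩
6. ⟨T=v; E={w↦thunk(-1, {v↦thunk((-3 - 2), ∅)}), v↦thunk((-3 - 2), ∅)}; St=[subR :: addL(5)]⟩
7. ⟨T=(-3 - 2); E=∅; St=[subR :: addL(5)]⟩
8. ⟨T=-3; E=∅; St=[subR :: subR :: addL(5)]⟩
9. ⟨T=2; E=∅; St=[subL(-3) :: subR :: addL(5)]⟩
10. ⟨T=((λw. w) (if0 1 then -1 else -4)); E=∅; St=[subL(-5) :: addL(5)]⟩
11. ⟨T=(λw. w); E=∅; St=[thunk :: subL(-5) :: addL(5)]⟩
12. ⟨T=w; E={w↦thunk((if0 1 then -1 else -4), ∅)}; St=[subL(-5) :: addL(5)]⟩
13. ⟨T=(if0 1 then -1 else -4); E=∅; St=[subL(-5) :: addL(5)]⟩
14. ⟨T=1; E=∅; St=[if0 :: subL(-5) :: addL(5)]⟩
15. ⟨T=-4; E=∅; St=[subL(-5) :: addL(5)]⟩
→ final value 4

Answer: 4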